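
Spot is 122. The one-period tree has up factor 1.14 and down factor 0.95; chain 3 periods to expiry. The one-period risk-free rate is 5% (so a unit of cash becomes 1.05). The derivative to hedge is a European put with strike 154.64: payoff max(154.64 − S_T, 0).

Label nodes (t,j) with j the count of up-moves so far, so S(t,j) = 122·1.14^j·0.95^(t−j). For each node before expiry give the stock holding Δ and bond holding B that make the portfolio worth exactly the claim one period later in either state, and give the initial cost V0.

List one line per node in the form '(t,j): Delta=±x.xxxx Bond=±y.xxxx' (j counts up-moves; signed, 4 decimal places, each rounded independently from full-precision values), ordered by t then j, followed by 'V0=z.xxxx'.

No-arbitrage ⇒ martingale measure with p* = (R−d)/(u−d) = 0.5263.
Terminal payoffs: V(3,0)=50.0403, V(3,1)=29.1203, V(3,2)=4.0164, V(3,3)=0.0000
(2,0): S=110.1050. Δ = (V_up−V_dn)/(S_up−S_dn) = (29.1203−50.0403)/(125.5197−104.5997) = -1.0000. V = [p*·29.1203 + (1−p*)·50.0403]/1.05 = 37.1712. B = V − Δ·S = 147.2762.
(2,1): S=132.1260. Δ = (V_up−V_dn)/(S_up−S_dn) = (4.0164−29.1203)/(150.6236−125.5197) = -1.0000. V = [p*·4.0164 + (1−p*)·29.1203]/1.05 = 15.1502. B = V − Δ·S = 147.2762.
(2,2): S=158.5512. Δ = (V_up−V_dn)/(S_up−S_dn) = (0.0000−4.0164)/(180.7484−150.6236) = -0.1333. V = [p*·0.0000 + (1−p*)·4.0164]/1.05 = 1.8119. B = V − Δ·S = 22.9506.
(1,0): S=115.9000. Δ = (V_up−V_dn)/(S_up−S_dn) = (15.1502−37.1712)/(132.1260−110.1050) = -1.0000. V = [p*·15.1502 + (1−p*)·37.1712]/1.05 = 24.3630. B = V − Δ·S = 140.2630.
(1,1): S=139.0800. Δ = (V_up−V_dn)/(S_up−S_dn) = (1.8119−15.1502)/(158.5512−132.1260) = -0.5048. V = [p*·1.8119 + (1−p*)·15.1502]/1.05 = 7.7429. B = V − Δ·S = 77.9445.
(0,0): S=122.0000. Δ = (V_up−V_dn)/(S_up−S_dn) = (7.7429−24.3630)/(139.0800−115.9000) = -0.7170. V = [p*·7.7429 + (1−p*)·24.3630]/1.05 = 14.8720. B = V − Δ·S = 102.3465.
Root portfolio cost Δ·122+B reproduces V0=14.8720.

(0,0): Delta=-0.7170 Bond=102.3465
(1,0): Delta=-1.0000 Bond=140.2630
(1,1): Delta=-0.5048 Bond=77.9445
(2,0): Delta=-1.0000 Bond=147.2762
(2,1): Delta=-1.0000 Bond=147.2762
(2,2): Delta=-0.1333 Bond=22.9506
V0=14.8720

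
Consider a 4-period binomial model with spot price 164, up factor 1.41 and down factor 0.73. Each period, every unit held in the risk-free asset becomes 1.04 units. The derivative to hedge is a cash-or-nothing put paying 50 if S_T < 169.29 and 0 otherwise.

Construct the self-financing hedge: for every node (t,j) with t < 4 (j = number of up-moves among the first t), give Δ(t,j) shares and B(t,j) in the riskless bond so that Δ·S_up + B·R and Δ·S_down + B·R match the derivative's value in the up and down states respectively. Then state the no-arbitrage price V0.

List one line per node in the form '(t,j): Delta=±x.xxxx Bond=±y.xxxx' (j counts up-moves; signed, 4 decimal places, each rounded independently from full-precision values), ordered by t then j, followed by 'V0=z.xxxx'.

Since d<R<u, set p* = (R−d)/(u−d) = 0.4559; price each node as the discounted p*-expectation of its children.
Terminal payoffs: V(4,0)=50.0000, V(4,1)=50.0000, V(4,2)=0.0000, V(4,3)=0.0000, V(4,4)=0.0000
Node (3,0) S=63.7988: V=(p*·50.0000+(1−p*)·50.0000)/1.04=48.0769; Δ=(50.0000−50.0000)/(89.9563−46.5731)=0.0000; B=V−Δ·S=48.0769
Node (3,1) S=123.2278: V=(p*·0.0000+(1−p*)·50.0000)/1.04=26.1595; Δ=(0.0000−50.0000)/(173.7512−89.9563)=-0.5967; B=V−Δ·S=99.6889
Node (3,2) S=238.0153: V=(p*·0.0000+(1−p*)·0.0000)/1.04=0.0000; Δ=(0.0000−0.0000)/(335.6016−173.7512)=0.0000; B=V−Δ·S=0.0000
Node (3,3) S=459.7282: V=(p*·0.0000+(1−p*)·0.0000)/1.04=0.0000; Δ=(0.0000−0.0000)/(648.2168−335.6016)=0.0000; B=V−Δ·S=0.0000
Node (2,0) S=87.3956: V=(p*·26.1595+(1−p*)·48.0769)/1.04=36.6203; Δ=(26.1595−48.0769)/(123.2278−63.7988)=-0.3688; B=V−Δ·S=68.8518
Node (2,1) S=168.8052: V=(p*·0.0000+(1−p*)·26.1595)/1.04=13.6864; Δ=(0.0000−26.1595)/(238.0153−123.2278)=-0.2279; B=V−Δ·S=52.1562
Node (2,2) S=326.0484: V=(p*·0.0000+(1−p*)·0.0000)/1.04=0.0000; Δ=(0.0000−0.0000)/(459.7282−238.0153)=0.0000; B=V−Δ·S=0.0000
Node (1,0) S=119.7200: V=(p*·13.6864+(1−p*)·36.6203)/1.04=25.1588; Δ=(13.6864−36.6203)/(168.8052−87.3956)=-0.2817; B=V−Δ·S=58.8852
Node (1,1) S=231.2400: V=(p*·0.0000+(1−p*)·13.6864)/1.04=7.1606; Δ=(0.0000−13.6864)/(326.0484−168.8052)=-0.0870; B=V−Δ·S=27.2876
Node (0,0) S=164.0000: V=(p*·7.1606+(1−p*)·25.1588)/1.04=16.3017; Δ=(7.1606−25.1588)/(231.2400−119.7200)=-0.1614; B=V−Δ·S=42.7696
Root portfolio cost Δ·164+B reproduces V0=16.3017.

(0,0): Delta=-0.1614 Bond=42.7696
(1,0): Delta=-0.2817 Bond=58.8852
(1,1): Delta=-0.0870 Bond=27.2876
(2,0): Delta=-0.3688 Bond=68.8518
(2,1): Delta=-0.2279 Bond=52.1562
(2,2): Delta=0.0000 Bond=0.0000
(3,0): Delta=0.0000 Bond=48.0769
(3,1): Delta=-0.5967 Bond=99.6889
(3,2): Delta=0.0000 Bond=0.0000
(3,3): Delta=0.0000 Bond=0.0000
V0=16.3017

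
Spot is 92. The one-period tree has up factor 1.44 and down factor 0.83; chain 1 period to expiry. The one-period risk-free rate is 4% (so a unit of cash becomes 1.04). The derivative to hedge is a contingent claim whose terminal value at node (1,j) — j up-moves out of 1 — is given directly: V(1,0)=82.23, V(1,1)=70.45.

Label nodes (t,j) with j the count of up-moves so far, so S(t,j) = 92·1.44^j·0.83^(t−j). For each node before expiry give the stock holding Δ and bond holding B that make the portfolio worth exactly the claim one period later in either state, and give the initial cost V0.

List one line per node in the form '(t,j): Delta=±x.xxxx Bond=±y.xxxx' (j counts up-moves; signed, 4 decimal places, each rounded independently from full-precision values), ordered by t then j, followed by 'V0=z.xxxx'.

(0,0): Delta=-0.2099 Bond=94.4794
V0=75.1679

No-arbitrage ⇒ martingale measure with p* = (R−d)/(u−d) = 0.3443.
Terminal payoffs: V(1,0)=82.2300, V(1,1)=70.4500
  t=0,j=0: stock 92.0000 → up 132.4800 (V=70.4500), down 76.3600 (V=82.2300). Price 75.1679; hedge Δ=-0.2099, bond B=94.4794.
Self-financing check: at every node Δ·S+B equals the discounted successor values.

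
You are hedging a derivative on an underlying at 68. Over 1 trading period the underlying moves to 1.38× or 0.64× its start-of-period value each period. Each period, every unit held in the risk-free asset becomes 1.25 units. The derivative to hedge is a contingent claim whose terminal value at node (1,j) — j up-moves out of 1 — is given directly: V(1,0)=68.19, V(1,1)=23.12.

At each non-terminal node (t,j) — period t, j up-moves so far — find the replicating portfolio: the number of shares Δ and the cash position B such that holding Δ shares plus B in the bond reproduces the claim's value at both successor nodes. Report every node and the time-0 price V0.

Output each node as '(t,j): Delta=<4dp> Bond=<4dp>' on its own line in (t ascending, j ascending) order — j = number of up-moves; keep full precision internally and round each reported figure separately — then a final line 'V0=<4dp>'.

The replicating-portfolio and risk-neutral prices coincide; use p* = (1.25−0.64)/(1.38−0.64) = 0.8243 for the latter.
Terminal payoffs: V(1,0)=68.1900, V(1,1)=23.1200
(0,0): S=68.0000. Δ = (V_up−V_dn)/(S_up−S_dn) = (23.1200−68.1900)/(93.8400−43.5200) = -0.8957. V = [p*·23.1200 + (1−p*)·68.1900]/1.25 = 24.8302. B = V − Δ·S = 85.7356.
The time-0 hedge costs 24.8302, which is the no-arbitrage price.

(0,0): Delta=-0.8957 Bond=85.7356
V0=24.8302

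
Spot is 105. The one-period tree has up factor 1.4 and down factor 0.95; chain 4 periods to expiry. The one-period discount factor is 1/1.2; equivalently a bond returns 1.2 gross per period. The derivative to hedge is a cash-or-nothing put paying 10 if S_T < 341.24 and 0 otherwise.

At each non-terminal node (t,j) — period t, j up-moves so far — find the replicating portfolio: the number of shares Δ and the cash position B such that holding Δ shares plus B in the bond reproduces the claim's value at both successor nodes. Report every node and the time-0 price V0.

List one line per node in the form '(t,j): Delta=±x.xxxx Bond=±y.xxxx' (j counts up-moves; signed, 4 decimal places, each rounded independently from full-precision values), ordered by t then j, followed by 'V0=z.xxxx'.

Risk-neutral probability p* = (R−d)/(u−d) = (1.2−0.95)/(1.4−0.95) = 0.5556.
Terminal payoffs: V(4,0)=10.0000, V(4,1)=10.0000, V(4,2)=10.0000, V(4,3)=10.0000, V(4,4)=0.0000
(3,0): S=90.0244. Δ = (V_up−V_dn)/(S_up−S_dn) = (10.0000−10.0000)/(126.0341−85.5232) = 0.0000. V = [p*·10.0000 + (1−p*)·10.0000]/1.2 = 8.3333. B = V − Δ·S = 8.3333.
(3,1): S=132.6675. Δ = (V_up−V_dn)/(S_up−S_dn) = (10.0000−10.0000)/(185.7345−126.0341) = 0.0000. V = [p*·10.0000 + (1−p*)·10.0000]/1.2 = 8.3333. B = V − Δ·S = 8.3333.
(3,2): S=195.5100. Δ = (V_up−V_dn)/(S_up−S_dn) = (10.0000−10.0000)/(273.7140−185.7345) = 0.0000. V = [p*·10.0000 + (1−p*)·10.0000]/1.2 = 8.3333. B = V − Δ·S = 8.3333.
(3,3): S=288.1200. Δ = (V_up−V_dn)/(S_up−S_dn) = (0.0000−10.0000)/(403.3680−273.7140) = -0.0771. V = [p*·0.0000 + (1−p*)·10.0000]/1.2 = 3.7037. B = V − Δ·S = 25.9259.
(2,0): S=94.7625. Δ = (V_up−V_dn)/(S_up−S_dn) = (8.3333−8.3333)/(132.6675−90.0244) = 0.0000. V = [p*·8.3333 + (1−p*)·8.3333]/1.2 = 6.9444. B = V − Δ·S = 6.9444.
(2,1): S=139.6500. Δ = (V_up−V_dn)/(S_up−S_dn) = (8.3333−8.3333)/(195.5100−132.6675) = 0.0000. V = [p*·8.3333 + (1−p*)·8.3333]/1.2 = 6.9444. B = V − Δ·S = 6.9444.
(2,2): S=205.8000. Δ = (V_up−V_dn)/(S_up−S_dn) = (3.7037−8.3333)/(288.1200−195.5100) = -0.0500. V = [p*·3.7037 + (1−p*)·8.3333]/1.2 = 4.8011. B = V − Δ·S = 15.0892.
(1,0): S=99.7500. Δ = (V_up−V_dn)/(S_up−S_dn) = (6.9444−6.9444)/(139.6500−94.7625) = 0.0000. V = [p*·6.9444 + (1−p*)·6.9444]/1.2 = 5.7870. B = V − Δ·S = 5.7870.
(1,1): S=147.0000. Δ = (V_up−V_dn)/(S_up−S_dn) = (4.8011−6.9444)/(205.8000−139.6500) = -0.0324. V = [p*·4.8011 + (1−p*)·6.9444]/1.2 = 4.7947. B = V − Δ·S = 9.5577.
(0,0): S=105.0000. Δ = (V_up−V_dn)/(S_up−S_dn) = (4.7947−5.7870)/(147.0000−99.7500) = -0.0210. V = [p*·4.7947 + (1−p*)·5.7870]/1.2 = 4.3631. B = V − Δ·S = 6.5682.
Self-financing check: at every node Δ·S+B equals the discounted successor values.

(0,0): Delta=-0.0210 Bond=6.5682
(1,0): Delta=0.0000 Bond=5.7870
(1,1): Delta=-0.0324 Bond=9.5577
(2,0): Delta=0.0000 Bond=6.9444
(2,1): Delta=0.0000 Bond=6.9444
(2,2): Delta=-0.0500 Bond=15.0892
(3,0): Delta=0.0000 Bond=8.3333
(3,1): Delta=0.0000 Bond=8.3333
(3,2): Delta=0.0000 Bond=8.3333
(3,3): Delta=-0.0771 Bond=25.9259
V0=4.3631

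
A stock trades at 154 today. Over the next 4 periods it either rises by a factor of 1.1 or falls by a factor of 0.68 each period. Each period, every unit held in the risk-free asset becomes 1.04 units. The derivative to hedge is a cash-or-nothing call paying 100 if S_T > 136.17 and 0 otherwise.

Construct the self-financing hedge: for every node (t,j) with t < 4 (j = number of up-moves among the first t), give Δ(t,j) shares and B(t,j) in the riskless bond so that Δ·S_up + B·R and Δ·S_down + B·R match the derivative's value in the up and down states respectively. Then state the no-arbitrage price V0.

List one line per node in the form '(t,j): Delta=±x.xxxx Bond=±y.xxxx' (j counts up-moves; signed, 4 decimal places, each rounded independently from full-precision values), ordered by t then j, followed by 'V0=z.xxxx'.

No-arbitrage ⇒ martingale measure with p* = (R−d)/(u−d) = 0.8571.
Terminal payoffs: V(4,0)=0.0000, V(4,1)=0.0000, V(4,2)=0.0000, V(4,3)=100.0000, V(4,4)=100.0000
(3,0): S=48.4225. Δ = (V_up−V_dn)/(S_up−S_dn) = (0.0000−0.0000)/(53.2648−32.9273) = 0.0000. V = [p*·0.0000 + (1−p*)·0.0000]/1.04 = 0.0000. B = V − Δ·S = 0.0000.
(3,1): S=78.3306. Δ = (V_up−V_dn)/(S_up−S_dn) = (0.0000−0.0000)/(86.1636−53.2648) = 0.0000. V = [p*·0.0000 + (1−p*)·0.0000]/1.04 = 0.0000. B = V − Δ·S = 0.0000.
(3,2): S=126.7112. Δ = (V_up−V_dn)/(S_up−S_dn) = (100.0000−0.0000)/(139.3823−86.1636) = 1.8790. V = [p*·100.0000 + (1−p*)·0.0000]/1.04 = 82.4176. B = V − Δ·S = -155.6777.
(3,3): S=204.9740. Δ = (V_up−V_dn)/(S_up−S_dn) = (100.0000−100.0000)/(225.4714−139.3823) = 0.0000. V = [p*·100.0000 + (1−p*)·100.0000]/1.04 = 96.1538. B = V − Δ·S = 96.1538.
(2,0): S=71.2096. Δ = (V_up−V_dn)/(S_up−S_dn) = (0.0000−0.0000)/(78.3306−48.4225) = 0.0000. V = [p*·0.0000 + (1−p*)·0.0000]/1.04 = 0.0000. B = V − Δ·S = 0.0000.
(2,1): S=115.1920. Δ = (V_up−V_dn)/(S_up−S_dn) = (82.4176−0.0000)/(126.7112−78.3306) = 1.7035. V = [p*·82.4176 + (1−p*)·0.0000]/1.04 = 67.9266. B = V − Δ·S = -128.3058.
(2,2): S=186.3400. Δ = (V_up−V_dn)/(S_up−S_dn) = (96.1538−82.4176)/(204.9740−126.7112) = 0.1755. V = [p*·96.1538 + (1−p*)·82.4176]/1.04 = 90.5688. B = V − Δ·S = 57.8634.
(1,0): S=104.7200. Δ = (V_up−V_dn)/(S_up−S_dn) = (67.9266−0.0000)/(115.1920−71.2096) = 1.5444. V = [p*·67.9266 + (1−p*)·0.0000]/1.04 = 55.9834. B = V − Δ·S = -105.7465.
(1,1): S=169.4000. Δ = (V_up−V_dn)/(S_up−S_dn) = (90.5688−67.9266)/(186.3400−115.1920) = 0.3182. V = [p*·90.5688 + (1−p*)·67.9266]/1.04 = 83.9752. B = V − Δ·S = 30.0652.
(0,0): S=154.0000. Δ = (V_up−V_dn)/(S_up−S_dn) = (83.9752−55.9834)/(169.4000−104.7200) = 0.4328. V = [p*·83.9752 + (1−p*)·55.9834]/1.04 = 76.9003. B = V − Δ·S = 10.2534.
The time-0 hedge costs 76.9003, which is the no-arbitrage price.

(0,0): Delta=0.4328 Bond=10.2534
(1,0): Delta=1.5444 Bond=-105.7465
(1,1): Delta=0.3182 Bond=30.0652
(2,0): Delta=0.0000 Bond=0.0000
(2,1): Delta=1.7035 Bond=-128.3058
(2,2): Delta=0.1755 Bond=57.8634
(3,0): Delta=0.0000 Bond=0.0000
(3,1): Delta=0.0000 Bond=0.0000
(3,2): Delta=1.8790 Bond=-155.6777
(3,3): Delta=0.0000 Bond=96.1538
V0=76.9003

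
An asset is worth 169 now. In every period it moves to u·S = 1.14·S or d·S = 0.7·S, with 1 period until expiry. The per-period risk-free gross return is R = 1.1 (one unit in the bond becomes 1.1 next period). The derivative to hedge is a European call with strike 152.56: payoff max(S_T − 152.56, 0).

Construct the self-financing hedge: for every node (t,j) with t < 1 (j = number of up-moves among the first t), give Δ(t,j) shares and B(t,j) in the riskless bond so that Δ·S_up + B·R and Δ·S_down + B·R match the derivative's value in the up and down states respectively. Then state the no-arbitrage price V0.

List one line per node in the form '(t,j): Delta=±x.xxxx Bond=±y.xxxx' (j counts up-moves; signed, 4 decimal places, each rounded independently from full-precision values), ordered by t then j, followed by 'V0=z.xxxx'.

(0,0): Delta=0.5393 Bond=-57.9959
V0=33.1405

Risk-neutral probability p* = (R−d)/(u−d) = (1.1−0.7)/(1.14−0.7) = 0.9091.
At expiry t=1: V(1,0)=0.0000, V(1,1)=40.1000
  t=0,j=0: stock 169.0000 → up 192.6600 (V=40.1000), down 118.3000 (V=0.0000). Price 33.1405; hedge Δ=0.5393, bond B=-57.9959.
Each (Δ,B) replicates both successor values, so the strategy is self-financing and V0 is arbitrage-free.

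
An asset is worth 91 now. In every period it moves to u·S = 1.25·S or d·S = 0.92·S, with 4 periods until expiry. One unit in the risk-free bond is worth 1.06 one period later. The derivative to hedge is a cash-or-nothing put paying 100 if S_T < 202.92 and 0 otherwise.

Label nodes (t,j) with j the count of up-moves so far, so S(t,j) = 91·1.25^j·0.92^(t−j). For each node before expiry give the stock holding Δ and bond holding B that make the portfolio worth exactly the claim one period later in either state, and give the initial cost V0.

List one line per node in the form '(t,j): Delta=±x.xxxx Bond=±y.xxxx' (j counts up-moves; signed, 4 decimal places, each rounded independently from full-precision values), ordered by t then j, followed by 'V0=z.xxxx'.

(0,0): Delta=-0.2135 Bond=96.0707
(1,0): Delta=0.0000 Bond=83.9619
(1,1): Delta=-0.4267 Bond=126.0913
(2,0): Delta=0.0000 Bond=88.9996
(2,1): Delta=0.0000 Bond=88.9996
(2,2): Delta=-0.8530 Bond=194.2628
(3,0): Delta=0.0000 Bond=94.3396
(3,1): Delta=0.0000 Bond=94.3396
(3,2): Delta=0.0000 Bond=94.3396
(3,3): Delta=-1.7050 Bond=357.3471
V0=76.6435

The replicating-portfolio and risk-neutral prices coincide; use p* = (1.06−0.92)/(1.25−0.92) = 0.4242 for the latter.
Terminal values V(4,·): V(4,0)=100.0000, V(4,1)=100.0000, V(4,2)=100.0000, V(4,3)=100.0000, V(4,4)=0.0000
  t=3,j=0: stock 70.8606 → up 88.5758 (V=100.0000), down 65.1918 (V=100.0000). Price 94.3396; hedge Δ=0.0000, bond B=94.3396.
  t=3,j=1: stock 96.2780 → up 120.3475 (V=100.0000), down 88.5758 (V=100.0000). Price 94.3396; hedge Δ=0.0000, bond B=94.3396.
  t=3,j=2: stock 130.8125 → up 163.5156 (V=100.0000), down 120.3475 (V=100.0000). Price 94.3396; hedge Δ=0.0000, bond B=94.3396.
  t=3,j=3: stock 177.7344 → up 222.1680 (V=0.0000), down 163.5156 (V=100.0000). Price 54.3168; hedge Δ=-1.7050, bond B=357.3471.
  t=2,j=0: stock 77.0224 → up 96.2780 (V=94.3396), down 70.8606 (V=94.3396). Price 88.9996; hedge Δ=0.0000, bond B=88.9996.
  t=2,j=1: stock 104.6500 → up 130.8125 (V=94.3396), down 96.2780 (V=94.3396). Price 88.9996; hedge Δ=0.0000, bond B=88.9996.
  t=2,j=2: stock 142.1875 → up 177.7344 (V=54.3168), down 130.8125 (V=94.3396). Price 72.9813; hedge Δ=-0.8530, bond B=194.2628.
  t=1,j=0: stock 83.7200 → up 104.6500 (V=88.9996), down 77.0224 (V=88.9996). Price 83.9619; hedge Δ=0.0000, bond B=83.9619.
  t=1,j=1: stock 113.7500 → up 142.1875 (V=72.9813), down 104.6500 (V=88.9996). Price 77.5509; hedge Δ=-0.4267, bond B=126.0913.
  t=0,j=0: stock 91.0000 → up 113.7500 (V=77.5509), down 83.7200 (V=83.9619). Price 76.6435; hedge Δ=-0.2135, bond B=96.0707.
Self-financing check: at every node Δ·S+B equals the discounted successor values.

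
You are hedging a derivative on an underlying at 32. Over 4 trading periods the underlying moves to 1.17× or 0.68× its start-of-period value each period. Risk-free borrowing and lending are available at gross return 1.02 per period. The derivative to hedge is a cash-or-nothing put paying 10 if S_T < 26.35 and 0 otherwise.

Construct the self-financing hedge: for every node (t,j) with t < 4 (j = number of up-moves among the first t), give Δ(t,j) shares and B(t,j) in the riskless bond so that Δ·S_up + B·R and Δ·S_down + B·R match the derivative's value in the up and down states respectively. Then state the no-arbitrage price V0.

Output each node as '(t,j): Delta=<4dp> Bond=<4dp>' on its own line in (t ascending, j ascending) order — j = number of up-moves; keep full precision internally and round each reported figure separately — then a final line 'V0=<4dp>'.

The replicating-portfolio and risk-neutral prices coincide; use p* = (1.02−0.68)/(1.17−0.68) = 0.6939 for the latter.
At expiry t=4: V(4,0)=10.0000, V(4,1)=10.0000, V(4,2)=10.0000, V(4,3)=0.0000, V(4,4)=0.0000
  t=3,j=0: stock 10.0618 → up 11.7723 (V=10.0000), down 6.8420 (V=10.0000). Price 9.8039; hedge Δ=0.0000, bond B=9.8039.
  t=3,j=1: stock 17.3123 → up 20.2553 (V=10.0000), down 11.7723 (V=10.0000). Price 9.8039; hedge Δ=0.0000, bond B=9.8039.
  t=3,j=2: stock 29.7873 → up 34.8511 (V=0.0000), down 20.2553 (V=10.0000). Price 3.0012; hedge Δ=-0.6851, bond B=23.4094.
  t=3,j=3: stock 51.2516 → up 59.9644 (V=0.0000), down 34.8511 (V=0.0000). Price 0.0000; hedge Δ=0.0000, bond B=0.0000.
  t=2,j=0: stock 14.7968 → up 17.3123 (V=9.8039), down 10.0618 (V=9.8039). Price 9.6117; hedge Δ=0.0000, bond B=9.6117.
  t=2,j=1: stock 25.4592 → up 29.7873 (V=3.0012), down 17.3123 (V=9.8039). Price 4.9840; hedge Δ=-0.5453, bond B=18.8671.
  t=2,j=2: stock 43.8048 → up 51.2516 (V=0.0000), down 29.7873 (V=3.0012). Price 0.9007; hedge Δ=-0.1398, bond B=7.0256.
  t=1,j=0: stock 21.7600 → up 25.4592 (V=4.9840), down 14.7968 (V=9.6117). Price 6.2751; hedge Δ=-0.4340, bond B=15.7194.
  t=1,j=1: stock 37.4400 → up 43.8048 (V=0.9007), down 25.4592 (V=4.9840). Price 2.1085; hedge Δ=-0.2226, bond B=10.4417.
  t=0,j=0: stock 32.0000 → up 37.4400 (V=2.1085), down 21.7600 (V=6.2751). Price 3.3177; hedge Δ=-0.2657, bond B=11.8209.
The time-0 hedge costs 3.3177, which is the no-arbitrage price.

(0,0): Delta=-0.2657 Bond=11.8209
(1,0): Delta=-0.4340 Bond=15.7194
(1,1): Delta=-0.2226 Bond=10.4417
(2,0): Delta=0.0000 Bond=9.6117
(2,1): Delta=-0.5453 Bond=18.8671
(2,2): Delta=-0.1398 Bond=7.0256
(3,0): Delta=0.0000 Bond=9.8039
(3,1): Delta=0.0000 Bond=9.8039
(3,2): Delta=-0.6851 Bond=23.4094
(3,3): Delta=0.0000 Bond=0.0000
V0=3.3177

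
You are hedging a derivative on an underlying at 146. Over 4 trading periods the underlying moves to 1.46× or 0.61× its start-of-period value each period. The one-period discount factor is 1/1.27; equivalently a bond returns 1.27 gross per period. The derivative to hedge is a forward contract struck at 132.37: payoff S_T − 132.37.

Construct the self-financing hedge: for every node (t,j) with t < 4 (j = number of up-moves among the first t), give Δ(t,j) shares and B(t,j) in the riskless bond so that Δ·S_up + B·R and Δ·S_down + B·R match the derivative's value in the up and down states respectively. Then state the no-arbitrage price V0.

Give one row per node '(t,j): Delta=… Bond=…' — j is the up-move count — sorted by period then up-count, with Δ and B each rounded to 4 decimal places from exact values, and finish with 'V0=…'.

The replicating-portfolio and risk-neutral prices coincide; use p* = (1.27−0.61)/(1.46−0.61) = 0.7765 for the latter.
Payoff layer (t=4): V(4,0)=-112.1551, V(4,1)=-83.9867, V(4,2)=-16.5674, V(4,3)=144.7968, V(4,4)=531.0129
Node (3,0) S=33.1392: V=(p*·-83.9867+(1−p*)·-112.1551)/1.27=-71.0891; Δ=(-83.9867−-112.1551)/(48.3833−20.2149)=1.0000; B=V−Δ·S=-104.2283
Node (3,1) S=79.3168: V=(p*·-16.5674+(1−p*)·-83.9867)/1.27=-24.9115; Δ=(-16.5674−-83.9867)/(115.8026−48.3833)=1.0000; B=V−Δ·S=-104.2283
Node (3,2) S=189.8403: V=(p*·144.7968+(1−p*)·-16.5674)/1.27=85.6119; Δ=(144.7968−-16.5674)/(277.1668−115.8026)=1.0000; B=V−Δ·S=-104.2283
Node (3,3) S=454.3719: V=(p*·531.0129+(1−p*)·144.7968)/1.27=350.1435; Δ=(531.0129−144.7968)/(663.3829−277.1668)=1.0000; B=V−Δ·S=-104.2283
Node (2,0) S=54.3266: V=(p*·-24.9115+(1−p*)·-71.0891)/1.27=-27.7430; Δ=(-24.9115−-71.0891)/(79.3168−33.1392)=1.0000; B=V−Δ·S=-82.0696
Node (2,1) S=130.0276: V=(p*·85.6119+(1−p*)·-24.9115)/1.27=47.9580; Δ=(85.6119−-24.9115)/(189.8403−79.3168)=1.0000; B=V−Δ·S=-82.0696
Node (2,2) S=311.2136: V=(p*·350.1435+(1−p*)·85.6119)/1.27=229.1440; Δ=(350.1435−85.6119)/(454.3719−189.8403)=1.0000; B=V−Δ·S=-82.0696
Node (1,0) S=89.0600: V=(p*·47.9580+(1−p*)·-27.7430)/1.27=24.4383; Δ=(47.9580−-27.7430)/(130.0276−54.3266)=1.0000; B=V−Δ·S=-64.6217
Node (1,1) S=213.1600: V=(p*·229.1440+(1−p*)·47.9580)/1.27=148.5383; Δ=(229.1440−47.9580)/(311.2136−130.0276)=1.0000; B=V−Δ·S=-64.6217
Node (0,0) S=146.0000: V=(p*·148.5383+(1−p*)·24.4383)/1.27=95.1168; Δ=(148.5383−24.4383)/(213.1600−89.0600)=1.0000; B=V−Δ·S=-50.8832
The time-0 hedge costs 95.1168, which is the no-arbitrage price.

(0,0): Delta=1.0000 Bond=-50.8832
(1,0): Delta=1.0000 Bond=-64.6217
(1,1): Delta=1.0000 Bond=-64.6217
(2,0): Delta=1.0000 Bond=-82.0696
(2,1): Delta=1.0000 Bond=-82.0696
(2,2): Delta=1.0000 Bond=-82.0696
(3,0): Delta=1.0000 Bond=-104.2283
(3,1): Delta=1.0000 Bond=-104.2283
(3,2): Delta=1.0000 Bond=-104.2283
(3,3): Delta=1.0000 Bond=-104.2283
V0=95.1168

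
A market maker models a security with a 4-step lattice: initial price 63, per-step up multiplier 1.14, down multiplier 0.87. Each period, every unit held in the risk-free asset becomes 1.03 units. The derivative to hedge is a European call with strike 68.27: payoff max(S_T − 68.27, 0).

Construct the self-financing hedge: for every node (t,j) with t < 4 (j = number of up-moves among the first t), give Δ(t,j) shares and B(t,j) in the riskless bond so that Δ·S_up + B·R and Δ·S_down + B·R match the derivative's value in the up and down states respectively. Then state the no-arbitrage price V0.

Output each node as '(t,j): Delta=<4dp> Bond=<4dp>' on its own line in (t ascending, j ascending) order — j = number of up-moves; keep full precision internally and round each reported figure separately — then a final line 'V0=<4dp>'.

(0,0): Delta=0.5808 Bond=-28.5148
(1,0): Delta=0.2893 Bond=-13.3928
(1,1): Delta=0.7337 Bond=-40.3547
(2,0): Delta=0.0000 Bond=0.0000
(2,1): Delta=0.4411 Bond=-23.2783
(2,2): Delta=0.8873 Bond=-54.1378
(3,0): Delta=0.0000 Bond=0.0000
(3,1): Delta=0.0000 Bond=0.0000
(3,2): Delta=0.6725 Bond=-40.4606
(3,3): Delta=1.0000 Bond=-66.2816
V0=8.0752

The replicating-portfolio and risk-neutral prices coincide; use p* = (1.03−0.87)/(1.14−0.87) = 0.5926 for the latter.
Terminal values V(4,·): V(4,0)=0.0000, V(4,1)=0.0000, V(4,2)=0.0000, V(4,3)=12.9334, V(4,4)=38.1345
  t=3,j=0: stock 41.4857 → up 47.2937 (V=0.0000), down 36.0925 (V=0.0000). Price 0.0000; hedge Δ=0.0000, bond B=0.0000.
  t=3,j=1: stock 54.3606 → up 61.9710 (V=0.0000), down 47.2937 (V=0.0000). Price 0.0000; hedge Δ=0.0000, bond B=0.0000.
  t=3,j=2: stock 71.2311 → up 81.2034 (V=12.9334), down 61.9710 (V=0.0000). Price 7.4410; hedge Δ=0.6725, bond B=-40.4606.
  t=3,j=3: stock 93.3373 → up 106.4045 (V=38.1345), down 81.2034 (V=12.9334). Price 27.0557; hedge Δ=1.0000, bond B=-66.2816.
  t=2,j=0: stock 47.6847 → up 54.3606 (V=0.0000), down 41.4857 (V=0.0000). Price 0.0000; hedge Δ=0.0000, bond B=0.0000.
  t=2,j=1: stock 62.4834 → up 71.2311 (V=7.4410), down 54.3606 (V=0.0000). Price 4.2811; hedge Δ=0.4411, bond B=-23.2783.
  t=2,j=2: stock 81.8748 → up 93.3373 (V=27.0557), down 71.2311 (V=7.4410). Price 18.5093; hedge Δ=0.8873, bond B=-54.1378.
  t=1,j=0: stock 54.8100 → up 62.4834 (V=4.2811), down 47.6847 (V=0.0000). Price 2.4630; hedge Δ=0.2893, bond B=-13.3928.
  t=1,j=1: stock 71.8200 → up 81.8748 (V=18.5093), down 62.4834 (V=4.2811). Price 12.3423; hedge Δ=0.7337, bond B=-40.3547.
  t=0,j=0: stock 63.0000 → up 71.8200 (V=12.3423), down 54.8100 (V=2.4630). Price 8.0752; hedge Δ=0.5808, bond B=-28.5148.
Self-financing check: at every node Δ·S+B equals the discounted successor values.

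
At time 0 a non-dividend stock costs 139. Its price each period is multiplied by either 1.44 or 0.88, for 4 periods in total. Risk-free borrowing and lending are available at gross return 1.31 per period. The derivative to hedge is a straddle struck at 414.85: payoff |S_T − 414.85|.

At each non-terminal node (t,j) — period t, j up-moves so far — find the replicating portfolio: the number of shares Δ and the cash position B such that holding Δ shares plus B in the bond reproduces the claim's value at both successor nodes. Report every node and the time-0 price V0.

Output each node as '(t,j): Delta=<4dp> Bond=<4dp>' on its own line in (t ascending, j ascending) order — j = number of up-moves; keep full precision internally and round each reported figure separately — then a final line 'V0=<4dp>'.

(0,0): Delta=-0.0540 Bond=52.5345
(1,0): Delta=-1.0000 Bond=184.5343
(1,1): Delta=0.1208 Bond=33.8368
(2,0): Delta=-1.0000 Bond=241.7400
(2,1): Delta=-1.0000 Bond=241.7400
(2,2): Delta=0.3278 Bond=-15.3570
(3,0): Delta=-1.0000 Bond=316.6794
(3,1): Delta=-1.0000 Bond=316.6794
(3,2): Delta=-1.0000 Bond=316.6794
(3,3): Delta=0.5732 Bond=-121.9401
V0=45.0279

Since d<R<u, set p* = (R−d)/(u−d) = 0.7679; price each node as the discounted p*-expectation of its children.
Terminal values V(4,·): V(4,0)=331.4923, V(4,1)=278.4466, V(4,2)=191.6444, V(4,3)=49.6044, V(4,4)=182.8246
  t=3,j=0: stock 94.7246 → up 136.4034 (V=278.4466), down 83.3577 (V=331.4923). Price 221.9548; hedge Δ=-1.0000, bond B=316.6794.
  t=3,j=1: stock 155.0039 → up 223.2056 (V=191.6444), down 136.4034 (V=278.4466). Price 161.6755; hedge Δ=-1.0000, bond B=316.6794.
  t=3,j=2: stock 253.6428 → up 365.2456 (V=49.6044), down 223.2056 (V=191.6444). Price 63.0366; hedge Δ=-1.0000, bond B=316.6794.
  t=3,j=3: stock 415.0518 → up 597.6746 (V=182.8246), down 365.2456 (V=49.6044). Price 115.9530; hedge Δ=0.5732, bond B=-121.9401.
  t=2,j=0: stock 107.6416 → up 155.0039 (V=161.6755), down 94.7246 (V=221.9548). Price 134.0984; hedge Δ=-1.0000, bond B=241.7400.
  t=2,j=1: stock 176.1408 → up 253.6428 (V=63.0366), down 155.0039 (V=161.6755). Price 65.5992; hedge Δ=-1.0000, bond B=241.7400.
  t=2,j=2: stock 288.2304 → up 415.0518 (V=115.9530), down 253.6428 (V=63.0366). Price 79.1365; hedge Δ=0.3278, bond B=-15.3570.
  t=1,j=0: stock 122.3200 → up 176.1408 (V=65.5992), down 107.6416 (V=134.0984). Price 62.2143; hedge Δ=-1.0000, bond B=184.5343.
  t=1,j=1: stock 200.1600 → up 288.2304 (V=79.1365), down 176.1408 (V=65.5992). Price 58.0106; hedge Δ=0.1208, bond B=33.8368.
  t=0,j=0: stock 139.0000 → up 200.1600 (V=58.0106), down 122.3200 (V=62.2143). Price 45.0279; hedge Δ=-0.0540, bond B=52.5345.
Each (Δ,B) replicates both successor values, so the strategy is self-financing and V0 is arbitrage-free.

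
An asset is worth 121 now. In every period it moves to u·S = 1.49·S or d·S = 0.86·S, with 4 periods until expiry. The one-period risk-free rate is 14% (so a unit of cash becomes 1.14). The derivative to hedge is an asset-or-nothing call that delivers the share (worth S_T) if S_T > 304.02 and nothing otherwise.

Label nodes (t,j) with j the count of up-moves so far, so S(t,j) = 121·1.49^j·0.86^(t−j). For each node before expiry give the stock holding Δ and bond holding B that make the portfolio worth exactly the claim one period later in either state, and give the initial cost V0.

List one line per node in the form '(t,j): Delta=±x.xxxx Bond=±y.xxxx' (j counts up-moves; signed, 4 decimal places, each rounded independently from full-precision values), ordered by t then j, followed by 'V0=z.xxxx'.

No-arbitrage ⇒ martingale measure with p* = (R−d)/(u−d) = 0.4444.
Terminal values V(4,·): V(4,0)=0.0000, V(4,1)=0.0000, V(4,2)=0.0000, V(4,3)=344.2252, V(4,4)=596.3901
(3,0): S=76.9628. Δ = (V_up−V_dn)/(S_up−S_dn) = (0.0000−0.0000)/(114.6745−66.1880) = 0.0000. V = [p*·0.0000 + (1−p*)·0.0000]/1.14 = 0.0000. B = V − Δ·S = 0.0000.
(3,1): S=133.3425. Δ = (V_up−V_dn)/(S_up−S_dn) = (0.0000−0.0000)/(198.6803−114.6745) = 0.0000. V = [p*·0.0000 + (1−p*)·0.0000]/1.14 = 0.0000. B = V − Δ·S = 0.0000.
(3,2): S=231.0236. Δ = (V_up−V_dn)/(S_up−S_dn) = (344.2252−0.0000)/(344.2252−198.6803) = 2.3651. V = [p*·344.2252 + (1−p*)·0.0000]/1.14 = 134.2008. B = V − Δ·S = -412.1883.
(3,3): S=400.2618. Δ = (V_up−V_dn)/(S_up−S_dn) = (596.3901−344.2252)/(596.3901−344.2252) = 1.0000. V = [p*·596.3901 + (1−p*)·344.2252]/1.14 = 400.2618. B = V − Δ·S = 0.0000.
(2,0): S=89.4916. Δ = (V_up−V_dn)/(S_up−S_dn) = (0.0000−0.0000)/(133.3425−76.9628) = 0.0000. V = [p*·0.0000 + (1−p*)·0.0000]/1.14 = 0.0000. B = V − Δ·S = 0.0000.
(2,1): S=155.0494. Δ = (V_up−V_dn)/(S_up−S_dn) = (134.2008−0.0000)/(231.0236−133.3425) = 1.3739. V = [p*·134.2008 + (1−p*)·0.0000]/1.14 = 52.3200. B = V − Δ·S = -160.6972.
(2,2): S=268.6321. Δ = (V_up−V_dn)/(S_up−S_dn) = (400.2618−134.2008)/(400.2618−231.0236) = 1.5721. V = [p*·400.2618 + (1−p*)·134.2008]/1.14 = 221.4475. B = V − Δ·S = -200.8715.
(1,0): S=104.0600. Δ = (V_up−V_dn)/(S_up−S_dn) = (52.3200−0.0000)/(155.0494−89.4916) = 0.7981. V = [p*·52.3200 + (1−p*)·0.0000]/1.14 = 20.3977. B = V − Δ·S = -62.6500.
(1,1): S=180.2900. Δ = (V_up−V_dn)/(S_up−S_dn) = (221.4475−52.3200)/(268.6321−155.0494) = 1.4890. V = [p*·221.4475 + (1−p*)·52.3200]/1.14 = 111.8314. B = V − Δ·S = -156.6250.
(0,0): S=121.0000. Δ = (V_up−V_dn)/(S_up−S_dn) = (111.8314−20.3977)/(180.2900−104.0600) = 1.1994. V = [p*·111.8314 + (1−p*)·20.3977]/1.14 = 53.5394. B = V − Δ·S = -91.5935.
Each (Δ,B) replicates both successor values, so the strategy is self-financing and V0 is arbitrage-free.

(0,0): Delta=1.1994 Bond=-91.5935
(1,0): Delta=0.7981 Bond=-62.6500
(1,1): Delta=1.4890 Bond=-156.6250
(2,0): Delta=0.0000 Bond=0.0000
(2,1): Delta=1.3739 Bond=-160.6972
(2,2): Delta=1.5721 Bond=-200.8715
(3,0): Delta=0.0000 Bond=0.0000
(3,1): Delta=0.0000 Bond=0.0000
(3,2): Delta=2.3651 Bond=-412.1883
(3,3): Delta=1.0000 Bond=0.0000
V0=53.5394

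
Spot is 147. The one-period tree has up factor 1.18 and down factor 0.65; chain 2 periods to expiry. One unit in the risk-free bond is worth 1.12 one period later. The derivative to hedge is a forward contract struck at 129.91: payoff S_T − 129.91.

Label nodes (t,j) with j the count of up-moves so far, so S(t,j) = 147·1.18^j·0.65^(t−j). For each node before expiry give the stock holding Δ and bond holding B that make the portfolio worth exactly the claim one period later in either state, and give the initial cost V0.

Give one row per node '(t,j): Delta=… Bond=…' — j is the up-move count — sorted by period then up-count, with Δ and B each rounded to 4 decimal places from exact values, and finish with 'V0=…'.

(0,0): Delta=1.0000 Bond=-103.5635
(1,0): Delta=1.0000 Bond=-115.9911
(1,1): Delta=1.0000 Bond=-115.9911
V0=43.4365

The replicating-portfolio and risk-neutral prices coincide; use p* = (1.12−0.65)/(1.18−0.65) = 0.8868 for the latter.
At expiry t=2: V(2,0)=-67.8025, V(2,1)=-17.1610, V(2,2)=74.7728
Node (1,0) S=95.5500: V=(p*·-17.1610+(1−p*)·-67.8025)/1.12=-20.4411; Δ=(-17.1610−-67.8025)/(112.7490−62.1075)=1.0000; B=V−Δ·S=-115.9911
Node (1,1) S=173.4600: V=(p*·74.7728+(1−p*)·-17.1610)/1.12=57.4689; Δ=(74.7728−-17.1610)/(204.6828−112.7490)=1.0000; B=V−Δ·S=-115.9911
Node (0,0) S=147.0000: V=(p*·57.4689+(1−p*)·-20.4411)/1.12=43.4365; Δ=(57.4689−-20.4411)/(173.4600−95.5500)=1.0000; B=V−Δ·S=-103.5635
Each (Δ,B) replicates both successor values, so the strategy is self-financing and V0 is arbitrage-free.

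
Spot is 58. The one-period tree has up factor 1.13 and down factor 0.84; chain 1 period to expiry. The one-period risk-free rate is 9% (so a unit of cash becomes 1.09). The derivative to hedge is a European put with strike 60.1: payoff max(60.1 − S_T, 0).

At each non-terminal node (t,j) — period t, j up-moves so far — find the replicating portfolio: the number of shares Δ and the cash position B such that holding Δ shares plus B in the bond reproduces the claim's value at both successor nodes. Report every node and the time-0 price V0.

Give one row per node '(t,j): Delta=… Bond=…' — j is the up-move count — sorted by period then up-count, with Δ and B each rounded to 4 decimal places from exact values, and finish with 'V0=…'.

Under the risk-neutral measure, an up-move has probability p* = (R−d)/(u−d) = 0.8621 and values discount at R = 1.09.
Payoff layer (t=1): V(1,0)=11.3800, V(1,1)=0.0000
Node (0,0) S=58.0000: V=(p*·0.0000+(1−p*)·11.3800)/1.09=1.4401; Δ=(0.0000−11.3800)/(65.5400−48.7200)=-0.6766; B=V−Δ·S=40.6814
Each (Δ,B) replicates both successor values, so the strategy is self-financing and V0 is arbitrage-free.

(0,0): Delta=-0.6766 Bond=40.6814
V0=1.4401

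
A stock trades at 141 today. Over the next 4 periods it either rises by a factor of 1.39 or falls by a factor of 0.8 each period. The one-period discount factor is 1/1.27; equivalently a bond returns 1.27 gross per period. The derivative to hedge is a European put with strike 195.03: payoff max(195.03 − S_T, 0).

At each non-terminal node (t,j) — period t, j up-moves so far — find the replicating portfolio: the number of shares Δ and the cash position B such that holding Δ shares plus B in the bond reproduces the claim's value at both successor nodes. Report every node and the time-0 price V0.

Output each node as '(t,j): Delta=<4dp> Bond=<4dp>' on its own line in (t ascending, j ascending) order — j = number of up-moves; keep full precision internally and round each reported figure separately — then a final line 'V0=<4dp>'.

Risk-neutral probability p* = (R−d)/(u−d) = (1.27−0.8)/(1.39−0.8) = 0.7966.
At expiry t=4: V(4,0)=137.2764, V(4,1)=94.6831, V(4,2)=20.6773, V(4,3)=0.0000, V(4,4)=0.0000
Node (3,0) S=72.1920: V=(p*·94.6831+(1−p*)·137.2764)/1.27=81.3749; Δ=(94.6831−137.2764)/(100.3469−57.7536)=-1.0000; B=V−Δ·S=153.5669
Node (3,1) S=125.4336: V=(p*·20.6773+(1−p*)·94.6831)/1.27=28.1333; Δ=(20.6773−94.6831)/(174.3527−100.3469)=-1.0000; B=V−Δ·S=153.5669
Node (3,2) S=217.9409: V=(p*·0.0000+(1−p*)·20.6773)/1.27=3.3115; Δ=(0.0000−20.6773)/(302.9378−174.3527)=-0.1608; B=V−Δ·S=38.3577
Node (3,3) S=378.6723: V=(p*·0.0000+(1−p*)·0.0000)/1.27=0.0000; Δ=(0.0000−0.0000)/(526.3545−302.9378)=0.0000; B=V−Δ·S=0.0000
Node (2,0) S=90.2400: V=(p*·28.1333+(1−p*)·81.3749)/1.27=30.6788; Δ=(28.1333−81.3749)/(125.4336−72.1920)=-1.0000; B=V−Δ·S=120.9188
Node (2,1) S=156.7920: V=(p*·3.3115+(1−p*)·28.1333)/1.27=6.5827; Δ=(3.3115−28.1333)/(217.9409−125.4336)=-0.2683; B=V−Δ·S=48.6536
Node (2,2) S=272.4261: V=(p*·0.0000+(1−p*)·3.3115)/1.27=0.5303; Δ=(0.0000−3.3115)/(378.6723−217.9409)=-0.0206; B=V−Δ·S=6.1430
Node (1,0) S=112.8000: V=(p*·6.5827+(1−p*)·30.6788)/1.27=9.0422; Δ=(6.5827−30.6788)/(156.7920−90.2400)=-0.3621; B=V−Δ·S=49.8832
Node (1,1) S=195.9900: V=(p*·0.5303+(1−p*)·6.5827)/1.27=1.3869; Δ=(0.5303−6.5827)/(272.4261−156.7920)=-0.0523; B=V−Δ·S=11.6450
Node (0,0) S=141.0000: V=(p*·1.3869+(1−p*)·9.0422)/1.27=2.3180; Δ=(1.3869−9.0422)/(195.9900−112.8000)=-0.0920; B=V−Δ·S=15.2931
Root portfolio cost Δ·141+B reproduces V0=2.3180.

(0,0): Delta=-0.0920 Bond=15.2931
(1,0): Delta=-0.3621 Bond=49.8832
(1,1): Delta=-0.0523 Bond=11.6450
(2,0): Delta=-1.0000 Bond=120.9188
(2,1): Delta=-0.2683 Bond=48.6536
(2,2): Delta=-0.0206 Bond=6.1430
(3,0): Delta=-1.0000 Bond=153.5669
(3,1): Delta=-1.0000 Bond=153.5669
(3,2): Delta=-0.1608 Bond=38.3577
(3,3): Delta=0.0000 Bond=0.0000
V0=2.3180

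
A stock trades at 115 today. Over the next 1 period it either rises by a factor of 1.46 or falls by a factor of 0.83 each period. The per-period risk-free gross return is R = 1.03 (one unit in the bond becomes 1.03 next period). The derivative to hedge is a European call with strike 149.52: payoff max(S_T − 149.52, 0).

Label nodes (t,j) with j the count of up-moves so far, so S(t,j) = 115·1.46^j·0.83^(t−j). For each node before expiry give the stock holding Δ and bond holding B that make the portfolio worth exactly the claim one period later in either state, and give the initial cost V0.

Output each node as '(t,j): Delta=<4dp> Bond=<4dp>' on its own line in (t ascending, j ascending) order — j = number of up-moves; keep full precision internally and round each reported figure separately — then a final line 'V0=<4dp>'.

Under the risk-neutral measure, an up-move has probability p* = (R−d)/(u−d) = 0.3175 and values discount at R = 1.03.
Payoff layer (t=1): V(1,0)=0.0000, V(1,1)=18.3800
  t=0,j=0: stock 115.0000 → up 167.9000 (V=18.3800), down 95.4500 (V=0.0000). Price 5.6650; hedge Δ=0.2537, bond B=-23.5096.
Each (Δ,B) replicates both successor values, so the strategy is self-financing and V0 is arbitrage-free.

(0,0): Delta=0.2537 Bond=-23.5096
V0=5.6650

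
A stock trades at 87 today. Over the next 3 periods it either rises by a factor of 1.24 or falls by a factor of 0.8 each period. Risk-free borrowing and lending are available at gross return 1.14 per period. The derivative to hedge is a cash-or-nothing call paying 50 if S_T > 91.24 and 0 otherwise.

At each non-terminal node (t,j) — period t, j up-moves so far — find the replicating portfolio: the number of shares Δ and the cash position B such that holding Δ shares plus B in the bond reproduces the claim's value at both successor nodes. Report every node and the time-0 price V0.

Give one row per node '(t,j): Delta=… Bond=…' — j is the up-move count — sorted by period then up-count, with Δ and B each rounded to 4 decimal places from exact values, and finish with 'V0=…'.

The replicating-portfolio and risk-neutral prices coincide; use p* = (1.14−0.8)/(1.24−0.8) = 0.7727 for the latter.
Payoff layer (t=3): V(3,0)=0.0000, V(3,1)=0.0000, V(3,2)=50.0000, V(3,3)=50.0000
Node (2,0) S=55.6800: V=(p*·0.0000+(1−p*)·0.0000)/1.14=0.0000; Δ=(0.0000−0.0000)/(69.0432−44.5440)=0.0000; B=V−Δ·S=0.0000
Node (2,1) S=86.3040: V=(p*·50.0000+(1−p*)·0.0000)/1.14=33.8915; Δ=(50.0000−0.0000)/(107.0170−69.0432)=1.3167; B=V−Δ·S=-79.7448
Node (2,2) S=133.7712: V=(p*·50.0000+(1−p*)·50.0000)/1.14=43.8596; Δ=(50.0000−50.0000)/(165.8763−107.0170)=0.0000; B=V−Δ·S=43.8596
Node (1,0) S=69.6000: V=(p*·33.8915+(1−p*)·0.0000)/1.14=22.9727; Δ=(33.8915−0.0000)/(86.3040−55.6800)=1.1067; B=V−Δ·S=-54.0535
Node (1,1) S=107.8800: V=(p*·43.8596+(1−p*)·33.8915)/1.14=36.4861; Δ=(43.8596−33.8915)/(133.7712−86.3040)=0.2100; B=V−Δ·S=13.8313
Node (0,0) S=87.0000: V=(p*·36.4861+(1−p*)·22.9727)/1.14=29.3113; Δ=(36.4861−22.9727)/(107.8800−69.6000)=0.3530; B=V−Δ·S=-1.4009
Each (Δ,B) replicates both successor values, so the strategy is self-financing and V0 is arbitrage-free.

(0,0): Delta=0.3530 Bond=-1.4009
(1,0): Delta=1.1067 Bond=-54.0535
(1,1): Delta=0.2100 Bond=13.8313
(2,0): Delta=0.0000 Bond=0.0000
(2,1): Delta=1.3167 Bond=-79.7448
(2,2): Delta=0.0000 Bond=43.8596
V0=29.3113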